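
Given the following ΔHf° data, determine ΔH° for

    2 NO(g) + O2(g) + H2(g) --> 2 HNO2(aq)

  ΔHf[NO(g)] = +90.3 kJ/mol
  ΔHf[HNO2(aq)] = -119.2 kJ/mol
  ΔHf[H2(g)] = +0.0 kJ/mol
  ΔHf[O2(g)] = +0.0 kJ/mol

Products: 2·(-119.2) = -238.4
Reactants: 2·(+90.3) + 1·(+0.0) + 1·(+0.0) = +180.6
ΔH° = (-238.4) − (+180.6) = -419.0 kJ/mol

ΔH° = -419.0 kJ/mol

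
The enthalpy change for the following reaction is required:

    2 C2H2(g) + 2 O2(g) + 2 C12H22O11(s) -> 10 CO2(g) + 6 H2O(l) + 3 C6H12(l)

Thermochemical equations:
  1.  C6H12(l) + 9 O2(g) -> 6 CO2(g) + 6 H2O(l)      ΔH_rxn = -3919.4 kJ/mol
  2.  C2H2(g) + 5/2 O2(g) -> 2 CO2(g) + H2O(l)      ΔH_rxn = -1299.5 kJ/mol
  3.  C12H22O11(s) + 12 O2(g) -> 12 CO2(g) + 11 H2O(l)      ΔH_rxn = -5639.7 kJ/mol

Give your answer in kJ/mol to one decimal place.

ΔH_rxn = -2120.2 kJ/mol

eq. 1 reversed and × 3 (C6H12(l) must end up as a product; ×3 to match 3 C6H12(l) in the target): (-3)·(-3919.4) = +11758.2 kJ/mol
eq. 2 × 2 (×2 to match 2 C2H2(g) in the target): (2)·(-1299.5) = -2599.0 kJ/mol
eq. 3 × 2 (×2 to match 2 C12H22O11(s) in the target): (2)·(-5639.7) = -11279.4 kJ/mol
By Hess's law, ΔH_rxn = (-3)·(-3919.4) + (2)·(-1299.5) + (2)·(-5639.7) = -2120.2 kJ/mol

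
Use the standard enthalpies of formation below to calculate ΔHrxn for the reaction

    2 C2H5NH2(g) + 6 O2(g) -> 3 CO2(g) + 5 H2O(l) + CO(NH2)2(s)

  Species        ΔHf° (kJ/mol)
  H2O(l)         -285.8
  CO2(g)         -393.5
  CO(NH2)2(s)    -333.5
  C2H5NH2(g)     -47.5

Products: 3·(-393.5) + 5·(-285.8) + 1·(-333.5) = -2943.0
Reactants: 2·(-47.5) + 6·(+0.0) = -95.0
ΔHrxn = (-2943.0) − (-95.0) = -2848.0 kJ/mol

ΔHrxn = -2848.0 kJ/mol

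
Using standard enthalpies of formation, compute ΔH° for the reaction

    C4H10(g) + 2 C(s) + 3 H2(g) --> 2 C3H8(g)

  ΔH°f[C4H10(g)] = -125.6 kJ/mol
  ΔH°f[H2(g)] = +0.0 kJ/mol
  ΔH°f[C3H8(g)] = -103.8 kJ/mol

Products: 2·(-103.8) = -207.6
Reactants: 1·(-125.6) + 2·(+0.0) + 3·(+0.0) = -125.6
ΔH° = (-207.6) − (-125.6) = -82.0 kJ/mol

ΔH° = -82.0 kJ/mol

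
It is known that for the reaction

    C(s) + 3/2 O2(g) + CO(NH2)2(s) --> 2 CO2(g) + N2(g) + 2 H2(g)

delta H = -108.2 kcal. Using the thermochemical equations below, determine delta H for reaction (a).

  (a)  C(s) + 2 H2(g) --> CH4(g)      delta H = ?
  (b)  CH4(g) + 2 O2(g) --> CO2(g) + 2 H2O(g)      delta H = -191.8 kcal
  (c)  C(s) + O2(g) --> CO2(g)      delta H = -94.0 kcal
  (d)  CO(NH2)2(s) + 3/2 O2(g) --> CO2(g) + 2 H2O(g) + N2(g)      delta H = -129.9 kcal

(a) reversed: contributes −x
(b) reversed: +191.8 kcal
(c) × 2: (2)·(-94.0) = -188.0 kcal
(d) as written: -129.9 kcal
-108.2 = (+191.8) + (-188.0) + (-129.9) − x
x = (-108.2 − (-126.1)) / (-1) = -17.9 kcal

delta H = -17.9 kcal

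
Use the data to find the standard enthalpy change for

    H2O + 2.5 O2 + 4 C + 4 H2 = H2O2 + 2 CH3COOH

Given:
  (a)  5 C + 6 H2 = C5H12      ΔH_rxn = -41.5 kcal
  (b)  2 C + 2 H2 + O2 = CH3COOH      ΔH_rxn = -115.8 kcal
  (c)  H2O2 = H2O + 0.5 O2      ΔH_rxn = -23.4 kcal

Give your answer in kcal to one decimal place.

(a): not needed.
(b) × 2: (2)·(-115.8) = -231.6 kcal
(c) reversed: +23.4 kcal
Combining the equations, ΔH_rxn = (2)·(-115.8) + (-1)·(-23.4) = -208.2 kcal

ΔH_rxn = -208.2 kcal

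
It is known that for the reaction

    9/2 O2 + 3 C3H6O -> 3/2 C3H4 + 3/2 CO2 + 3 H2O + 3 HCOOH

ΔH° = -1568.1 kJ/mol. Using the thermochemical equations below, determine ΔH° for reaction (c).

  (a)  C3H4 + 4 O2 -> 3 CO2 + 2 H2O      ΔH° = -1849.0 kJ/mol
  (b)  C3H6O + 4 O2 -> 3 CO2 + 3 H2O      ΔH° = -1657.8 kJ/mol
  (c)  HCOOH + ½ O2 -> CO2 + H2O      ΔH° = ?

ΔH° = -210.6 kJ/mol

(a) reversed and × 3/2: (-3/2)·(-1849.0) = +2773.5 kJ/mol
(b) × 3: (3)·(-1657.8) = -4973.4 kJ/mol
(c) reversed and × 3: contributes −3·x
-1568.1 = (+2773.5) + (-4973.4) − 3·x
x = (-1568.1 − (-2199.9)) / (-3) = -210.6 kJ/mol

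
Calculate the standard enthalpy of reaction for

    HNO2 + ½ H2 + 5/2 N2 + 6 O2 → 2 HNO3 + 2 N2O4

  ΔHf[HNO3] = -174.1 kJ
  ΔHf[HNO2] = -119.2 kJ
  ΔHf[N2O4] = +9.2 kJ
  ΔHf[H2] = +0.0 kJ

ΔH°rxn = Σ nΔHf°(products) − Σ nΔHf°(reactants).
Products: 2·(-174.1) + 2·(+9.2) = -329.8
Reactants: 1·(-119.2) + 1/2·(+0.0) + 5/2·(+0.0) + 6·(+0.0) = -119.2
ΔH_rxn = (-329.8) − (-119.2) = -210.6 kJ

ΔH_rxn = -210.6 kJ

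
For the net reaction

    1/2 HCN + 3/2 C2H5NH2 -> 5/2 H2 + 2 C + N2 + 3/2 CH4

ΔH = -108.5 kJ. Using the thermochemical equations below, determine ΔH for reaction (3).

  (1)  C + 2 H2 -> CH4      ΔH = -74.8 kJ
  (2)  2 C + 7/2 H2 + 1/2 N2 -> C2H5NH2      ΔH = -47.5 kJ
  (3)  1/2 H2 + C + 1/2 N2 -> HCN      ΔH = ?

(1) × 3/2: (3/2)·(-74.8) = -112.2 kJ
(2) reversed and × 3/2: (-3/2)·(-47.5) = +71.25 kJ
(3) reversed and × 1/2: contributes −1/2·x
-108.5 = (-112.2) + (+71.25) − 1/2·x
x = (-108.5 − (-40.95)) / (-1/2) = 135.1 kJ

ΔH = 135.1 kJ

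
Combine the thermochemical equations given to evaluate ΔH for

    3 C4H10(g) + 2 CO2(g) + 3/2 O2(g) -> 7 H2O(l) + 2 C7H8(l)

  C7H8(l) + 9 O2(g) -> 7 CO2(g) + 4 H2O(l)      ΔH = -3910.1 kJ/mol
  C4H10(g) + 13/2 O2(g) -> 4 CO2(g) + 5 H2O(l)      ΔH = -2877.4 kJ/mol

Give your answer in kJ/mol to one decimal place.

ΔH = -812.0 kJ/mol

equation 1 reversed and × 2: (-2)·(-3910.1) = +7820.2 kJ/mol
equation 2 × 3: (3)·(-2877.4) = -8632.2 kJ/mol
Since enthalpy is a state function, ΔH = (+7820.2) + (-8632.2) = -812.0 kJ/mol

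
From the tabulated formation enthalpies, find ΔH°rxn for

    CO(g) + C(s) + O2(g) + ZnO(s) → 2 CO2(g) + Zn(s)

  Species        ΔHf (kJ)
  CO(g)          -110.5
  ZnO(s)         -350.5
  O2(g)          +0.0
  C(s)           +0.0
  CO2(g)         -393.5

ΔH°rxn = -326.0 kJ

Products: 2·(-393.5) + 1·(+0.0) = -787.0
Reactants: 1·(-110.5) + 1·(+0.0) + 1·(+0.0) + 1·(-350.5) = -461.0
ΔH°rxn = (-787.0) − (-461.0) = -326.0 kJ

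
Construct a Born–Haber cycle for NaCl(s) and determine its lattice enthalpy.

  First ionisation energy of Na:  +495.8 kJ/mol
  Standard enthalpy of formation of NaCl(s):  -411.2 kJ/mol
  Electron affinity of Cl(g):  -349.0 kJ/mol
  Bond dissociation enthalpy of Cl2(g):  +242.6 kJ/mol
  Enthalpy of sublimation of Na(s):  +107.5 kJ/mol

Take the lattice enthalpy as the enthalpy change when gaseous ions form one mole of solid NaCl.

ΔHf° = 1·ΔHsub + 1·(ΣIE) + 1/2·D(Cl2) + 1·EA + U
-411.2 = 1·(+107.5) + 1·(+495.8) + 1/2·(+242.6) + 1·(-349.0) + U
U = -411.2 − (+375.6) = -786.8 kJ/mol

U = -786.8 kJ/mol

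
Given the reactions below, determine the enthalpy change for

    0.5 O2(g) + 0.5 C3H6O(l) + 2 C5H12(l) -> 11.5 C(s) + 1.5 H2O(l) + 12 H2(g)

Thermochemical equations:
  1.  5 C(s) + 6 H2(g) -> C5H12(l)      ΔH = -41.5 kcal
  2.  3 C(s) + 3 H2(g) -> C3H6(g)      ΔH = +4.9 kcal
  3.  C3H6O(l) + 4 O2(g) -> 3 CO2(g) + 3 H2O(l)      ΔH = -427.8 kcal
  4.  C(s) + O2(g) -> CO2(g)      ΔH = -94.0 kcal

eq. 1 reversed and × 2 (C5H12(l) must end up as a reactant; scale by 2 for the 2 C5H12(l)): (-2)·(-41.5) = +83.0 kcal
eq. 2: not needed (C3H6(g) appears nowhere else).
eq. 3 × 1/2 (×1/2 to match 1/2 C3H6O(l) in the target): (1/2)·(-427.8) = -213.9 kcal
eq. 4 reversed and × 3/2: (-3/2)·(-94.0) = +141.0 kcal
ΔH = (-2)·(-41.5) + (1/2)·(-427.8) + (-3/2)·(-94.0) = 10.1 kcal

ΔH = 10.1 kcal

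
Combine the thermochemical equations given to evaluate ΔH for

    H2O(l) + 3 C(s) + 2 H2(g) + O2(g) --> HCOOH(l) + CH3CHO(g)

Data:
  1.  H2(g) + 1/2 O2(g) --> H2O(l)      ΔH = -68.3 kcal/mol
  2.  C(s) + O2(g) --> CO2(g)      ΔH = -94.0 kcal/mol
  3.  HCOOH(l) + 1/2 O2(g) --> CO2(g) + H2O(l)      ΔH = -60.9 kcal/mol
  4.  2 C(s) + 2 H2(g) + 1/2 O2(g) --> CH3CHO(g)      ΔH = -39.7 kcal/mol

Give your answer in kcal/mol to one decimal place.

ΔH = -72.8 kcal/mol

eq. 1: not needed.
eq. 2 as written: -94.0 kcal/mol
eq. 3 reversed: +60.9 kcal/mol
eq. 4 as written: -39.7 kcal/mol
ΔH = (-94.0) + (+60.9) + (-39.7) = -72.8 kcal/mol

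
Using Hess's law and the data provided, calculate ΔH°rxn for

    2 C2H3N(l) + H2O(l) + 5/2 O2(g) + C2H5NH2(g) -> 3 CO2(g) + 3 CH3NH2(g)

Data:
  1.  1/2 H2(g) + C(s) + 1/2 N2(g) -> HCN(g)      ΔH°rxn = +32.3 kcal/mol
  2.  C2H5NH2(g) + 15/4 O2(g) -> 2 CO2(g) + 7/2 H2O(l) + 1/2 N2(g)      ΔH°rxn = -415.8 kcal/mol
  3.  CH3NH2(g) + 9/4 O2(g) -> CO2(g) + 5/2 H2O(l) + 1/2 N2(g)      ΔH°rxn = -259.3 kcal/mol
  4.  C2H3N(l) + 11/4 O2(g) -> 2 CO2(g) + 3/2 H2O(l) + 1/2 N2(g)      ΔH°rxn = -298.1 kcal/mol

eq. 1: not needed.
eq. 2 as written: -415.8 kcal/mol
eq. 3 reversed and × 3: (-3)·(-259.3) = +777.9 kcal/mol
eq. 4 × 2: (2)·(-298.1) = -596.2 kcal/mol
ΔH°rxn = (1)·(-415.8) + (-3)·(-259.3) + (2)·(-298.1) = -234.1 kcal/mol

ΔH°rxn = -234.1 kcal/mol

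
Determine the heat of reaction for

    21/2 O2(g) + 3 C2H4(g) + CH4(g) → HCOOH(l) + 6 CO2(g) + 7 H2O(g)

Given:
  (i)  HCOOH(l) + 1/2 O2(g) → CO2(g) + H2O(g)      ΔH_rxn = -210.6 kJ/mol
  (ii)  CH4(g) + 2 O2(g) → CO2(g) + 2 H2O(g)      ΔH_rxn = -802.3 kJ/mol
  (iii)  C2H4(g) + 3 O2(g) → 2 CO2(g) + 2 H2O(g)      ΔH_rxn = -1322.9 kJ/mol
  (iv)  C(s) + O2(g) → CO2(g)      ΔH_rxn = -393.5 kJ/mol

(i) reversed (HCOOH(l) must end up as a product): +210.6 kJ/mol
(ii) as written (CH4(g) already on the reactant side): -802.3 kJ/mol
(iii) × 3 (×3 to match 3 C2H4(g) in the target): (3)·(-1322.9) = -3968.7 kJ/mol
(iv): not needed (C(s) appears nowhere else).
ΔH_rxn = (+210.6) + (-802.3) + (-3968.7) = -4560.4 kJ/mol

ΔH_rxn = -4560.4 kJ/mol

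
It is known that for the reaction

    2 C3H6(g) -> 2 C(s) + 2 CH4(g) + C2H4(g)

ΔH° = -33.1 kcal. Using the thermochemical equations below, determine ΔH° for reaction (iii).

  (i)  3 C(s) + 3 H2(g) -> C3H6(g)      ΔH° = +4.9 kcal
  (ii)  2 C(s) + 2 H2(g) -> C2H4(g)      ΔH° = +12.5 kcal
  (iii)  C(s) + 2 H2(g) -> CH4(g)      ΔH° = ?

(i) reversed and × 2 (C3H6(g) must end up as a reactant; ×2 to match 2 C3H6(g) in the target): (-2)·(+4.9) = -9.8 kcal
(ii) as written (C2H4(g) already on the product side): +12.5 kcal
(iii) × 2 (×2 to match 2 CH4(g) in the target): contributes 2·x
-33.1 = (-9.8) + (+12.5) + 2·x
x = (-33.1 − (+2.7)) / (2) = -17.9 kcal

ΔH° = -17.9 kcal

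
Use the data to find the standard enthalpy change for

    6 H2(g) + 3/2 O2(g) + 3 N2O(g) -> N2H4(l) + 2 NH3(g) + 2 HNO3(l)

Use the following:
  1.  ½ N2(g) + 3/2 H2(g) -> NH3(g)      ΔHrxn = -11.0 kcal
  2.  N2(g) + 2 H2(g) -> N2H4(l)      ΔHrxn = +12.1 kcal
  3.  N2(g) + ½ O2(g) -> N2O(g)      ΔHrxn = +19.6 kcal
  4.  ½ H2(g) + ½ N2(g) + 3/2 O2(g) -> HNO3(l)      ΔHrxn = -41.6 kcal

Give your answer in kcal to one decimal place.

ΔHrxn = -151.9 kcal

eq. 1 × 2 (scale by 2 for the 2 NH3(g)): (2)·(-11.0) = -22.0 kcal
eq. 2 as written (N2H4(l) already on the product side): +12.1 kcal
eq. 3 reversed and × 3 (reverse to put N2O(g) on the reactant side; ×3 to match 3 N2O(g) in the target): (-3)·(+19.6) = -58.8 kcal
eq. 4 × 2 (scale by 2 for the 2 HNO3(l)): (2)·(-41.6) = -83.2 kcal
Summing the manipulated equations, ΔHrxn = (2)·(-11.0) + (1)·(+12.1) + (-3)·(+19.6) + (2)·(-41.6) = -151.9 kcal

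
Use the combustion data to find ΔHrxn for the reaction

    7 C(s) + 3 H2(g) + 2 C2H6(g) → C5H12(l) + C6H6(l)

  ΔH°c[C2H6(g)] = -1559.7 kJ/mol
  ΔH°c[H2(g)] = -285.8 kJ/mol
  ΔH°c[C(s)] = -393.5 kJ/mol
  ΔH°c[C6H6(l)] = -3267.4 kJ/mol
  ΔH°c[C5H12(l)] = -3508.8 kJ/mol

ΔHrxn = 44.9 kJ/mol

With combustion enthalpies, reactants minus products:
= [7·(-393.5) + 3·(-285.8) + 2·(-1559.7)] − [1·(-3508.8) + 1·(-3267.4)]
= 44.9 kJ/mol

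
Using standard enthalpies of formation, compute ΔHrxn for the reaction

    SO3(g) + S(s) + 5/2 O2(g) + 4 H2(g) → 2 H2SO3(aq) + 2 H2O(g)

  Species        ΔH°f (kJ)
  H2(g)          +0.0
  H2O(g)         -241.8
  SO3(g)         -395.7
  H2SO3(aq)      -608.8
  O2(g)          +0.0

ΔHrxn = -1305.5 kJ

ΔH°rxn = Σ nΔHf°(products) − Σ nΔHf°(reactants).
Products: 2·(-608.8) + 2·(-241.8) = -1701.2
Reactants: 1·(-395.7) + 1·(+0.0) + 5/2·(+0.0) + 4·(+0.0) = -395.7
ΔHrxn = (-1701.2) − (-395.7) = -1305.5 kJ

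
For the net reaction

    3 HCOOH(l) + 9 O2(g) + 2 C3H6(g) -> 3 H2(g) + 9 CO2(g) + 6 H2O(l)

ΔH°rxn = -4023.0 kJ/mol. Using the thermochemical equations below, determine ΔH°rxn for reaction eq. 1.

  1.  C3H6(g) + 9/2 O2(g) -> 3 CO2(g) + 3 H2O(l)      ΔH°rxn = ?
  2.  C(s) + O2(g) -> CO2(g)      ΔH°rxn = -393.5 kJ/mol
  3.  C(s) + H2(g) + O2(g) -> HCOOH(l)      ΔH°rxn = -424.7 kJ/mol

eq. 1 × 2 (scale by 2 for the 2 C3H6(g)): contributes 2·x
eq. 2 × 3: (3)·(-393.5) = -1180.5 kJ/mol
eq. 3 reversed and × 3 (reverse to put HCOOH(l) on the reactant side; ×3 to match 3 HCOOH(l) in the target): (-3)·(-424.7) = +1274.1 kJ/mol
-4023.0 = (-1180.5) + (+1274.1) + 2·x
x = (-4023.0 − (+93.6)) / (2) = -2058.3 kJ/mol

ΔH°rxn = -2058.3 kJ/mol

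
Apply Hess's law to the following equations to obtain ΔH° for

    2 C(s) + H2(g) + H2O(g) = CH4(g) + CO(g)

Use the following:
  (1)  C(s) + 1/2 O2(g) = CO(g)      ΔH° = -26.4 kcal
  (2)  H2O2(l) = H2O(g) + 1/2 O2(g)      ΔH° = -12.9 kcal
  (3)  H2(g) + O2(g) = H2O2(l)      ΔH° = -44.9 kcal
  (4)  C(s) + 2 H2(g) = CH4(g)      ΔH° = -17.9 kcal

ΔH° = 13.5 kcal

(1) as written (CO(g) already on the product side): -26.4 kcal
(2) reversed (H2O(g) must end up as a reactant): +12.9 kcal
(3) reversed: +44.9 kcal
(4) as written (CH4(g) already on the product side): -17.9 kcal
ΔH° = (-26.4) + (+12.9) + (+44.9) + (-17.9) = 13.5 kcal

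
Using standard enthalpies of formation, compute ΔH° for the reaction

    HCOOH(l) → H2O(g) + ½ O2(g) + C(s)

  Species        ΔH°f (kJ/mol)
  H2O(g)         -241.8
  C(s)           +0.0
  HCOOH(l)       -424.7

Products: 1·(-241.8) + 1/2·(+0.0) + 1·(+0.0) = -241.8
Reactants: 1·(-424.7) = -424.7
ΔH° = (-241.8) − (-424.7) = 182.9 kJ/mol

ΔH° = 182.9 kJ/mol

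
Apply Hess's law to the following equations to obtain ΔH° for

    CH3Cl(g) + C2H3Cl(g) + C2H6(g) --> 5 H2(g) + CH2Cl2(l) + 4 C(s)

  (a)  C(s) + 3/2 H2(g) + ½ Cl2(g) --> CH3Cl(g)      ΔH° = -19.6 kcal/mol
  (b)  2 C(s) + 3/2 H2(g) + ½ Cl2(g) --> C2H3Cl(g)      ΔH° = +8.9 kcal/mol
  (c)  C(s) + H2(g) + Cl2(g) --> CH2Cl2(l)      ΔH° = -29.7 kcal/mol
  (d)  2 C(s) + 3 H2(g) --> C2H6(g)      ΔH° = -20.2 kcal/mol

(a) reversed: +19.6 kcal/mol
(b) reversed: -8.9 kcal/mol
(c) as written: -29.7 kcal/mol
(d) reversed: +20.2 kcal/mol
Since enthalpy is a state function, ΔH° = (+19.6) + (-8.9) + (-29.7) + (+20.2) = 1.2 kcal/mol

ΔH° = 1.2 kcal/mol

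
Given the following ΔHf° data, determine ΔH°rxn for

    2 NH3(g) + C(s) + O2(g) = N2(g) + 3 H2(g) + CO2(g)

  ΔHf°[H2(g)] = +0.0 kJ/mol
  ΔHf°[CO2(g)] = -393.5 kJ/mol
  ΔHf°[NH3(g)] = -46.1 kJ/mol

ΔH°rxn = -301.3 kJ/mol

ΔH°rxn = Σ nΔHf°(products) − Σ nΔHf°(reactants).
Products: 1·(+0.0) + 3·(+0.0) + 1·(-393.5) = -393.5
Reactants: 2·(-46.1) + 1·(+0.0) + 1·(+0.0) = -92.2
ΔH°rxn = (-393.5) − (-92.2) = -301.3 kJ/mol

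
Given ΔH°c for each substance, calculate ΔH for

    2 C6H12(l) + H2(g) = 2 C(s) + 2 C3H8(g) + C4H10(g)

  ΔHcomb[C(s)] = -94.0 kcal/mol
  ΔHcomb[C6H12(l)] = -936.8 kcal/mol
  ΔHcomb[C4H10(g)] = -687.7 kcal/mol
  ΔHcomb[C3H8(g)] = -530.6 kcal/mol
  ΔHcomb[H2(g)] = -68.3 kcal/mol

With combustion enthalpies, reactants minus products:
= [2·(-936.8) + 1·(-68.3)] − [2·(-94.0) + 2·(-530.6) + 1·(-687.7)]
= -5.0 kcal/mol

ΔH = -5.0 kcal/mol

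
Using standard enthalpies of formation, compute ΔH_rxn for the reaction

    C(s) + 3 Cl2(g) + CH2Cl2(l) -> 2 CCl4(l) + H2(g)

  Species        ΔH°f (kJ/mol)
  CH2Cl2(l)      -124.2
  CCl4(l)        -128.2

ΔH°rxn = Σ nΔHf°(products) − Σ nΔHf°(reactants).
Products: 2·(-128.2) + 1·(+0.0) = -256.4
Reactants: 1·(+0.0) + 3·(+0.0) + 1·(-124.2) = -124.2
ΔH_rxn = (-256.4) − (-124.2) = -132.2 kJ/mol

ΔH_rxn = -132.2 kJ/mol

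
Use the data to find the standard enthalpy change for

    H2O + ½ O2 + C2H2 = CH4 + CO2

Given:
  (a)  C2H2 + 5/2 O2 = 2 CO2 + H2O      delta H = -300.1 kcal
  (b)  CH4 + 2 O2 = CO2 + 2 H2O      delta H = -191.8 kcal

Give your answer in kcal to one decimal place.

delta H = -108.3 kcal

(a) as written: -300.1 kcal
(b) reversed: +191.8 kcal
Summing the manipulated equations, delta H = (-300.1) + (+191.8) = -108.3 kcal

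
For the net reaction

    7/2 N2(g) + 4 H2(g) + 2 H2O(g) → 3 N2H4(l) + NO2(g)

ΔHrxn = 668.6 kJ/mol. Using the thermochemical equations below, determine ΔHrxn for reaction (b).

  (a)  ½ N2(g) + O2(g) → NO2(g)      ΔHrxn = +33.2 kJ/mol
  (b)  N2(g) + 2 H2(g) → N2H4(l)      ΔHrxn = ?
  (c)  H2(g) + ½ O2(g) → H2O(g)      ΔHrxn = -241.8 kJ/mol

(a) as written: +33.2 kJ/mol
(b) × 3: contributes 3·x
(c) reversed and × 2: (-2)·(-241.8) = +483.6 kJ/mol
+668.6 = (+33.2) + (+483.6) + 3·x
x = (+668.6 − (+516.8)) / (3) = 50.6 kJ/mol

ΔHrxn = 50.6 kJ/mol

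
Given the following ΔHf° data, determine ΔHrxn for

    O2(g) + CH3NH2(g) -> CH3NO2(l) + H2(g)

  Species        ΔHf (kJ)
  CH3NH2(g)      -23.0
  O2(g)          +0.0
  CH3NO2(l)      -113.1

ΔH°rxn = Σ nΔHf°(products) − Σ nΔHf°(reactants).
Products: 1·(-113.1) + 1·(+0.0) = -113.1
Reactants: 1·(+0.0) + 1·(-23.0) = -23.0
ΔHrxn = (-113.1) − (-23.0) = -90.1 kJ

ΔHrxn = -90.1 kJ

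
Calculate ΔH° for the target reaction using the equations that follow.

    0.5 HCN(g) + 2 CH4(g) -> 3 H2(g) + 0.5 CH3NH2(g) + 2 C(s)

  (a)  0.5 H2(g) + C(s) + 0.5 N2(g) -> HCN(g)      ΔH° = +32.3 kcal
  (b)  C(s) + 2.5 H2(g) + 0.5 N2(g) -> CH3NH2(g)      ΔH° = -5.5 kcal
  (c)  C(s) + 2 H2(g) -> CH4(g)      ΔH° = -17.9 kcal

(a) reversed and × 1/2 (reverse to put HCN(g) on the reactant side; scale by 1/2 for the 1/2 HCN(g)): (-1/2)·(+32.3) = -16.15 kcal
(b) × 1/2 (scale by 1/2 for the 1/2 CH3NH2(g)): (1/2)·(-5.5) = -2.75 kcal
(c) reversed and × 2 (reverse to put CH4(g) on the reactant side; ×2 to match 2 CH4(g) in the target): (-2)·(-17.9) = +35.8 kcal
ΔH° = (-16.15) + (-2.75) + (+35.8) = 16.9 kcal

ΔH° = 16.9 kcal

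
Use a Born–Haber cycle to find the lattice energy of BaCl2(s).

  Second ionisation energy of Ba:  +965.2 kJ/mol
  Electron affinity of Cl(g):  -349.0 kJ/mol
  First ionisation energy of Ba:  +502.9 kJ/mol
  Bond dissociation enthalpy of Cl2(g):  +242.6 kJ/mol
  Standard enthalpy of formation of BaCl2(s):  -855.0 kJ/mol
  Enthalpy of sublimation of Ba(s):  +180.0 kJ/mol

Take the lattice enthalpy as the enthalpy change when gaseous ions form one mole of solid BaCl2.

U = -2047.7 kJ/mol

ΔHf° = 1·ΔHsub + 1·(ΣIE) + 1·D(Cl2) + 2·EA + U
-855.0 = 1·(+180.0) + 1·(+1468.1) + 1·(+242.6) + 2·(-349.0) + U
U = -855.0 − (+1192.7) = -2047.7 kJ/mol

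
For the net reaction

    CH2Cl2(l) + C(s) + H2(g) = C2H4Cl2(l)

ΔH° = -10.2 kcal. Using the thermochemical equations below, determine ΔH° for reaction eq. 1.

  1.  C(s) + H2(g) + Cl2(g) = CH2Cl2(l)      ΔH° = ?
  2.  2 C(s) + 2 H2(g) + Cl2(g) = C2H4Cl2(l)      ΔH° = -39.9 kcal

eq. 1 reversed (CH2Cl2(l) must end up as a reactant): contributes −x
eq. 2 as written (C2H4Cl2(l) already on the product side): -39.9 kcal
-10.2 = (-39.9) − x
x = (-10.2 − (-39.9)) / (-1) = -29.7 kcal

ΔH° = -29.7 kcal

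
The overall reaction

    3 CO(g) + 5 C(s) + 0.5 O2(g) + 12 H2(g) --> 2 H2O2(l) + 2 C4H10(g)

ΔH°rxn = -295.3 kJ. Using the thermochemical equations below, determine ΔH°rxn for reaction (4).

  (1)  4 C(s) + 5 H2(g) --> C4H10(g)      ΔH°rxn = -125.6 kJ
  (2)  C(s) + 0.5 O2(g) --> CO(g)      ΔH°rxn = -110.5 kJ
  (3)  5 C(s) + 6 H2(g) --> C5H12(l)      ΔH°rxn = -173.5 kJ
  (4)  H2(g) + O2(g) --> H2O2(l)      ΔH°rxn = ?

ΔH°rxn = -187.8 kJ

(1) × 2: (2)·(-125.6) = -251.2 kJ
(2) reversed and × 3: (-3)·(-110.5) = +331.5 kJ
(3): not needed.
(4) × 2: contributes 2·x
-295.3 = (-251.2) + (+331.5) + 2·x
x = (-295.3 − (+80.3)) / (2) = -187.8 kJ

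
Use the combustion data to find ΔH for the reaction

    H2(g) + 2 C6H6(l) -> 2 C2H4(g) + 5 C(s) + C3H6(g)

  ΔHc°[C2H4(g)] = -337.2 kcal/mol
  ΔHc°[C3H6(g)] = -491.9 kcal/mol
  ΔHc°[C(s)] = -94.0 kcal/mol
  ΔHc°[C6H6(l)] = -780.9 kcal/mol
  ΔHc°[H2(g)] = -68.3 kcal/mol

ΔH = 6.2 kcal/mol

Using ΔH = Σ nΔHc°(reactants) − Σ nΔHc°(products):
= [1·(-68.3) + 2·(-780.9)] − [2·(-337.2) + 5·(-94.0) + 1·(-491.9)]
= 6.2 kcal/mol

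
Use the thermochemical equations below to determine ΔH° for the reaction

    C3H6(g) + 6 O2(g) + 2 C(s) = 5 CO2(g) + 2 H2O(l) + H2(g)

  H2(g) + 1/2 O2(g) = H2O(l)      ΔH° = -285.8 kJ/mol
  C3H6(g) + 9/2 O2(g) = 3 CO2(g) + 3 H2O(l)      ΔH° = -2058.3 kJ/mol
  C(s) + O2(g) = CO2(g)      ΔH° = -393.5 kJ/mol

equation 1 reversed (reverse to put H2(g) on the product side): +285.8 kJ/mol
equation 2 as written (C3H6(g) already on the reactant side): -2058.3 kJ/mol
equation 3 × 2 (scale by 2 for the 2 C(s)): (2)·(-393.5) = -787.0 kJ/mol
ΔH° = (+285.8) + (-2058.3) + (-787.0) = -2559.5 kJ/mol

ΔH° = -2559.5 kJ/mol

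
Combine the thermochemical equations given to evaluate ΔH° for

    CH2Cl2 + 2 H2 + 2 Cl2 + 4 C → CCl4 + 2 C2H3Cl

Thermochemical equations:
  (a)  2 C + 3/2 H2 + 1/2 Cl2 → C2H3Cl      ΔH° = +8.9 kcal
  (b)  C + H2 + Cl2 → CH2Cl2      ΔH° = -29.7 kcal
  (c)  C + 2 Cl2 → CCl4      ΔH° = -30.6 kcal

ΔH° = 16.9 kcal

(a) × 2: (2)·(+8.9) = +17.8 kcal
(b) reversed: +29.7 kcal
(c) as written: -30.6 kcal
ΔH° = (2)·(+8.9) + (-1)·(-29.7) + (1)·(-30.6) = 16.9 kcal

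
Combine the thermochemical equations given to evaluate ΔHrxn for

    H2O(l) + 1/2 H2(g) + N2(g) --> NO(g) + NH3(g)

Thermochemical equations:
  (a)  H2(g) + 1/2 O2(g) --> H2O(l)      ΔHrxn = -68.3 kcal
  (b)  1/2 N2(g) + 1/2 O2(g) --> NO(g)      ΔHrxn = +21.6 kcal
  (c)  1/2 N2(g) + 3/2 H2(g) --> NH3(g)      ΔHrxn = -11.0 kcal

(a) reversed (H2O(l) must end up as a reactant): +68.3 kcal
(b) as written (NO(g) already on the product side): +21.6 kcal
(c) as written (NH3(g) already on the product side): -11.0 kcal
Since enthalpy is a state function, ΔHrxn = (+68.3) + (+21.6) + (-11.0) = 78.9 kcal

ΔHrxn = 78.9 kcal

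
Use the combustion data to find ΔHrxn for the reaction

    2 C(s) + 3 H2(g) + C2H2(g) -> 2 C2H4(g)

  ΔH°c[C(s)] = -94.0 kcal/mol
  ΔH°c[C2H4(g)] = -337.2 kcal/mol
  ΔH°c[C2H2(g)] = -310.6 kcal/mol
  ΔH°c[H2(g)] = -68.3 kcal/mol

ΔHrxn = -29.1 kcal/mol

With combustion enthalpies, reactants minus products:
= [2·(-94.0) + 3·(-68.3) + 1·(-310.6)] − [2·(-337.2)]
= -29.1 kcal/mol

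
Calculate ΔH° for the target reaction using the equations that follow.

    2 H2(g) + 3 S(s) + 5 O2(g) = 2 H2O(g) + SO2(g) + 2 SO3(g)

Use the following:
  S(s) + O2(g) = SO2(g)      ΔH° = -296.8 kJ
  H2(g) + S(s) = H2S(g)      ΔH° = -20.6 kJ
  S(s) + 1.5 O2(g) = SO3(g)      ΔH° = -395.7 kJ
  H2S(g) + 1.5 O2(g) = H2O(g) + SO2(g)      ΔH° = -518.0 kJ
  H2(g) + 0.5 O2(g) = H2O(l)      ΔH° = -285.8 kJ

equation 1 reversed: +296.8 kJ
equation 2 × 2: (2)·(-20.6) = -41.2 kJ
equation 3 × 2: (2)·(-395.7) = -791.4 kJ
equation 4 × 2: (2)·(-518.0) = -1036.0 kJ
equation 5: not needed.
By Hess's law, ΔH° = (-1)·(-296.8) + (2)·(-20.6) + (2)·(-395.7) + (2)·(-518.0) = -1571.8 kJ

ΔH° = -1571.8 kJ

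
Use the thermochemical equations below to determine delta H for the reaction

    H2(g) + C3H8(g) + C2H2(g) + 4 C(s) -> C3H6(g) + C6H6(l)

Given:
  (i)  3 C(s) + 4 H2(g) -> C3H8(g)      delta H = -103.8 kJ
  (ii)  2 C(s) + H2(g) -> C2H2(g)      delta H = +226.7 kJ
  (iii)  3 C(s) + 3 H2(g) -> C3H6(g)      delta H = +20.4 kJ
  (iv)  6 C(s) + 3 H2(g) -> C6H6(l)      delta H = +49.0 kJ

delta H = -53.5 kJ

(i) reversed: +103.8 kJ
(ii) reversed: -226.7 kJ
(iii) as written: +20.4 kJ
(iv) as written: +49.0 kJ
Since enthalpy is a state function, delta H = (-1)·(-103.8) + (-1)·(+226.7) + (1)·(+20.4) + (1)·(+49.0) = -53.5 kJ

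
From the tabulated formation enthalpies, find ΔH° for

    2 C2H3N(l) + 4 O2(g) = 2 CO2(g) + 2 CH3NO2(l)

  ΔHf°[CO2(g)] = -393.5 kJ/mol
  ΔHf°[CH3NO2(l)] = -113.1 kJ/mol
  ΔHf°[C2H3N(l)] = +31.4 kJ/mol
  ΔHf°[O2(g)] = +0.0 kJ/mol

ΔH°rxn = Σ nΔHf°(products) − Σ nΔHf°(reactants).
Products: 2·(-393.5) + 2·(-113.1) = -1013.2
Reactants: 2·(+31.4) + 4·(+0.0) = +62.8
ΔH° = (-1013.2) − (+62.8) = -1076.0 kJ/mol

ΔH° = -1076.0 kJ/mol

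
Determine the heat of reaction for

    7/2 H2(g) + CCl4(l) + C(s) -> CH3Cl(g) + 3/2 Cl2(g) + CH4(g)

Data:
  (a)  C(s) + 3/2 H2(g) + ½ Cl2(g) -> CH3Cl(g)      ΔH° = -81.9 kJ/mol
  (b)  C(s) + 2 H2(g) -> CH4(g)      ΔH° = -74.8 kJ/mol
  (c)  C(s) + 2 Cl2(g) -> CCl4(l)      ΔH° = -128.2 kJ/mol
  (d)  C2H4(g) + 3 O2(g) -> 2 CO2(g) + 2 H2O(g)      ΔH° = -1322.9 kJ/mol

ΔH° = -28.5 kJ/mol

(a) as written: -81.9 kJ/mol
(b) as written: -74.8 kJ/mol
(c) reversed: +128.2 kJ/mol
(d): not needed.
ΔH° = (1)·(-81.9) + (1)·(-74.8) + (-1)·(-128.2) = -28.5 kJ/mol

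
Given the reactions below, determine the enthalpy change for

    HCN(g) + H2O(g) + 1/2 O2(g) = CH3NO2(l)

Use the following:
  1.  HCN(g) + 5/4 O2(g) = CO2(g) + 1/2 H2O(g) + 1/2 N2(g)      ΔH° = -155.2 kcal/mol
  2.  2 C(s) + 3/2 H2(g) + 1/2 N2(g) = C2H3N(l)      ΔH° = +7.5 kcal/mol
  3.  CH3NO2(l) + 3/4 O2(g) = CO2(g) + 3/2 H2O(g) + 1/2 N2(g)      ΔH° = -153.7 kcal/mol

eq. 1 as written: -155.2 kcal/mol
eq. 2: not needed.
eq. 3 reversed: +153.7 kcal/mol
Since enthalpy is a state function, ΔH° = (-155.2) + (+153.7) = -1.5 kcal/mol

ΔH° = -1.5 kcal/mol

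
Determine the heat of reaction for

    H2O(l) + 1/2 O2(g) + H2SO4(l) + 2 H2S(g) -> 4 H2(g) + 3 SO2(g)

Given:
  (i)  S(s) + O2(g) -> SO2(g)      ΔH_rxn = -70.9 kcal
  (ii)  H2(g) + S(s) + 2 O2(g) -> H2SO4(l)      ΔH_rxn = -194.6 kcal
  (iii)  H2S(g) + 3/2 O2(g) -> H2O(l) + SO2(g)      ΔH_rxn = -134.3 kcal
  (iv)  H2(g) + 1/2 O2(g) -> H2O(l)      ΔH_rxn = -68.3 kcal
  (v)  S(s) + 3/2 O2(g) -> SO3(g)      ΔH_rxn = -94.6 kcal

(i) as written: -70.9 kcal
(ii) reversed (reverse to put H2SO4(l) on the reactant side): +194.6 kcal
(iii) × 2 (scale by 2 for the 2 H2S(g)): (2)·(-134.3) = -268.6 kcal
(iv) reversed and × 3: (-3)·(-68.3) = +204.9 kcal
(v): not needed (SO3(g) appears nowhere else).
ΔH_rxn = (1)·(-70.9) + (-1)·(-194.6) + (2)·(-134.3) + (-3)·(-68.3) = 60.0 kcal

ΔH_rxn = 60.0 kcal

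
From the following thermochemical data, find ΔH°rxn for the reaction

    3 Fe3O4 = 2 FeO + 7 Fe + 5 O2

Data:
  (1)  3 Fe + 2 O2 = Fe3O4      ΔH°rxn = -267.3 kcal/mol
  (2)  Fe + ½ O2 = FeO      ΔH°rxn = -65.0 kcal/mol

ΔH°rxn = 671.9 kcal/mol

(1) reversed and × 3 (Fe3O4 must end up as a reactant; scale by 3 for the 3 Fe3O4): (-3)·(-267.3) = +801.9 kcal/mol
(2) × 2 (×2 to match 2 FeO in the target): (2)·(-65.0) = -130.0 kcal/mol
Combining the equations, ΔH°rxn = (-3)·(-267.3) + (2)·(-65.0) = 671.9 kcal/mol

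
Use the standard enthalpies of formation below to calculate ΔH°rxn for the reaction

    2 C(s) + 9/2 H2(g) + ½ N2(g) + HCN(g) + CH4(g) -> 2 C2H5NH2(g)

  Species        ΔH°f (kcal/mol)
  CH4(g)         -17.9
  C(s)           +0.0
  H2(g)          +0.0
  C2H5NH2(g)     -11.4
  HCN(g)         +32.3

ΔH°rxn = -37.2 kcal/mol

Products: 2·(-11.4) = -22.8
Reactants: 2·(+0.0) + 9/2·(+0.0) + 1/2·(+0.0) + 1·(+32.3) + 1·(-17.9) = +14.4
ΔH°rxn = (-22.8) − (+14.4) = -37.2 kcal/mol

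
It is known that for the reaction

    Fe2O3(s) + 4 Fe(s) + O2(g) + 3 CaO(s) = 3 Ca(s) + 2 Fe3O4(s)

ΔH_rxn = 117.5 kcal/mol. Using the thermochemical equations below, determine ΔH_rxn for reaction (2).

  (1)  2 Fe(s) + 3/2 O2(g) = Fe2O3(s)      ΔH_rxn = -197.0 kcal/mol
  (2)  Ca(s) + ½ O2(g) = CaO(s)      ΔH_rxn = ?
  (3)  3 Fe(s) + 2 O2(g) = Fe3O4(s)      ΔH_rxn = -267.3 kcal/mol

ΔH_rxn = -151.7 kcal/mol

(1) reversed: +197.0 kcal/mol
(2) reversed and × 3: contributes −3·x
(3) × 2: (2)·(-267.3) = -534.6 kcal/mol
+117.5 = (+197.0) + (-534.6) − 3·x
x = (+117.5 − (-337.6)) / (-3) = -151.7 kcal/mol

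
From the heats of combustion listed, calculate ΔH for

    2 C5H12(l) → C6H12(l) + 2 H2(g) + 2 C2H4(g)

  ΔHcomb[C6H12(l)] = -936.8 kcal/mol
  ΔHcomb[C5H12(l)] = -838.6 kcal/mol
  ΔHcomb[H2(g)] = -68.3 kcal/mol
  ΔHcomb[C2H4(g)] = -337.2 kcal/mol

Using ΔH = Σ nΔHc°(reactants) − Σ nΔHc°(products):
= [2·(-838.6)] − [1·(-936.8) + 2·(-68.3) + 2·(-337.2)]
= 70.6 kcal/mol

ΔH = 70.6 kcal/mol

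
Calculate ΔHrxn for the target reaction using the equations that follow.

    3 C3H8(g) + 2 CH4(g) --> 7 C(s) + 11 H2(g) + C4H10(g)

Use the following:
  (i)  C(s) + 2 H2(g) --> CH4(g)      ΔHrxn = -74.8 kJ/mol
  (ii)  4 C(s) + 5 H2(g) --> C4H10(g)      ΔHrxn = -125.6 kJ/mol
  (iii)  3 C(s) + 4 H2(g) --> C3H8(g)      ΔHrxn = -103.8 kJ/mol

ΔHrxn = 335.4 kJ/mol

(i) reversed and × 2: (-2)·(-74.8) = +149.6 kJ/mol
(ii) as written: -125.6 kJ/mol
(iii) reversed and × 3: (-3)·(-103.8) = +311.4 kJ/mol
ΔHrxn = (+149.6) + (-125.6) + (+311.4) = 335.4 kJ/mol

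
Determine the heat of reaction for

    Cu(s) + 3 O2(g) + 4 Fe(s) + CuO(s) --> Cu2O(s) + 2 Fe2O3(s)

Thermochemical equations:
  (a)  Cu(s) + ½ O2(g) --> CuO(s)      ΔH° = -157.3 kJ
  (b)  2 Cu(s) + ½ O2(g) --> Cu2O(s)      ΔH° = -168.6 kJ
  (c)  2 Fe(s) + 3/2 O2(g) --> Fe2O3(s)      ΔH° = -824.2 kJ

ΔH° = -1659.7 kJ

(a) reversed: +157.3 kJ
(b) as written: -168.6 kJ
(c) × 2: (2)·(-824.2) = -1648.4 kJ
ΔH° = (+157.3) + (-168.6) + (-1648.4) = -1659.7 kJ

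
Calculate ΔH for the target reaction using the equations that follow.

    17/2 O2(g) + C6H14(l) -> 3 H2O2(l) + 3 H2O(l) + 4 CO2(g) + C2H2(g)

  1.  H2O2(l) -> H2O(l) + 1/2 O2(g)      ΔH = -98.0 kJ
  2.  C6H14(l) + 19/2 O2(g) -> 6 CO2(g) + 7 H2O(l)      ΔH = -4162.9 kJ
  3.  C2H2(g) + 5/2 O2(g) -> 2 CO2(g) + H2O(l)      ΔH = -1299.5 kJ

eq. 1 reversed and × 3: (-3)·(-98.0) = +294.0 kJ
eq. 2 as written: -4162.9 kJ
eq. 3 reversed: +1299.5 kJ
ΔH = (-3)·(-98.0) + (1)·(-4162.9) + (-1)·(-1299.5) = -2569.4 kJ

ΔH = -2569.4 kJ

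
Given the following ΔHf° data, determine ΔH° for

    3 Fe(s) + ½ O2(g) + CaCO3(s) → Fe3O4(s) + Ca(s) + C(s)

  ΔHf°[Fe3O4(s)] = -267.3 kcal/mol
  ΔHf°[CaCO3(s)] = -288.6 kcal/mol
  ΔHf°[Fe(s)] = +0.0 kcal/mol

ΔH° = 21.3 kcal/mol

Products: 1·(-267.3) + 1·(+0.0) + 1·(+0.0) = -267.3
Reactants: 3·(+0.0) + 1/2·(+0.0) + 1·(-288.6) = -288.6
ΔH° = (-267.3) − (-288.6) = 21.3 kcal/mol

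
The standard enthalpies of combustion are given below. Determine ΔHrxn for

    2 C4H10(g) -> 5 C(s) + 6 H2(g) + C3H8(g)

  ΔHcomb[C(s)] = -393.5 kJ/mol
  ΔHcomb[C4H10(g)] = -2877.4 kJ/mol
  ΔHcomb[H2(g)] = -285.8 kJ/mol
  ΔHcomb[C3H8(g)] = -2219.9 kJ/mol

ΔHrxn = 147.4 kJ/mol

With combustion enthalpies, reactants minus products:
= [2·(-2877.4)] − [5·(-393.5) + 6·(-285.8) + 1·(-2219.9)]
= 147.4 kJ/mol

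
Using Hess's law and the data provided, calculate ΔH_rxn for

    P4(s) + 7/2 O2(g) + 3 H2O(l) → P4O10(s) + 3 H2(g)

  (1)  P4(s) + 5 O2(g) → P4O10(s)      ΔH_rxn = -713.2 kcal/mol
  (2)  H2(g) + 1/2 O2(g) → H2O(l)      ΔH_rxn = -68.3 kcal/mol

ΔH_rxn = -508.3 kcal/mol

(1) as written (P4O10(s) already on the product side): -713.2 kcal/mol
(2) reversed and × 3 (H2O(l) must end up as a reactant; scale by 3 for the 3 H2O(l)): (-3)·(-68.3) = +204.9 kcal/mol
ΔH_rxn = (-713.2) + (+204.9) = -508.3 kcal/mol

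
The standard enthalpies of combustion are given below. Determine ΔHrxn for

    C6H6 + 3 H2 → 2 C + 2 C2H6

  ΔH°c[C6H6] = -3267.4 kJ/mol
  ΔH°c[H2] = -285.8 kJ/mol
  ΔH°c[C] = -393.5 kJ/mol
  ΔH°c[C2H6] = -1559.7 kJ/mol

Using ΔH = Σ nΔHc°(reactants) − Σ nΔHc°(products):
= [1·(-3267.4) + 3·(-285.8)] − [2·(-393.5) + 2·(-1559.7)]
= -218.4 kJ/mol

ΔHrxn = -218.4 kJ/mol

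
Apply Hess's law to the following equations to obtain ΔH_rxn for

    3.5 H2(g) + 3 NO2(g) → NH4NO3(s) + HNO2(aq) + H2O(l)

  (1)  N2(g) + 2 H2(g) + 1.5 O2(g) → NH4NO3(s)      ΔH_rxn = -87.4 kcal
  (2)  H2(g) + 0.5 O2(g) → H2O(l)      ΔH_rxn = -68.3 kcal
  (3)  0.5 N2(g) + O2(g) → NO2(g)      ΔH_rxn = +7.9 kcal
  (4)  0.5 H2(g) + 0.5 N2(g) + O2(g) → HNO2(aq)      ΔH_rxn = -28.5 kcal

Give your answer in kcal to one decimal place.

(1) as written (NH4NO3(s) already on the product side): -87.4 kcal
(2) as written (H2O(l) already on the product side): -68.3 kcal
(3) reversed and × 3 (reverse to put NO2(g) on the reactant side; scale by 3 for the 3 NO2(g)): (-3)·(+7.9) = -23.7 kcal
(4) as written (HNO2(aq) already on the product side): -28.5 kcal
By Hess's law, ΔH_rxn = (1)·(-87.4) + (1)·(-68.3) + (-3)·(+7.9) + (1)·(-28.5) = -207.9 kcal

ΔH_rxn = -207.9 kcal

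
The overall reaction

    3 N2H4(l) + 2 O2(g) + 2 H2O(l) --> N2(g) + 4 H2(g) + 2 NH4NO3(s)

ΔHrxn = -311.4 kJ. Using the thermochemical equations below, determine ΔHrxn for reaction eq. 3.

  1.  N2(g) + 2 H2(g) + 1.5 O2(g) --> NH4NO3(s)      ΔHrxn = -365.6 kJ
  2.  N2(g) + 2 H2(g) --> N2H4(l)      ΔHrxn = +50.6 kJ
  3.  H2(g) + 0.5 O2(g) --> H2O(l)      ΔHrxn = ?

eq. 1 × 2: (2)·(-365.6) = -731.2 kJ
eq. 2 reversed and × 3: (-3)·(+50.6) = -151.8 kJ
eq. 3 reversed and × 2: contributes −2·x
-311.4 = (-731.2) + (-151.8) − 2·x
x = (-311.4 − (-883.0)) / (-2) = -285.8 kJ

ΔHrxn = -285.8 kJ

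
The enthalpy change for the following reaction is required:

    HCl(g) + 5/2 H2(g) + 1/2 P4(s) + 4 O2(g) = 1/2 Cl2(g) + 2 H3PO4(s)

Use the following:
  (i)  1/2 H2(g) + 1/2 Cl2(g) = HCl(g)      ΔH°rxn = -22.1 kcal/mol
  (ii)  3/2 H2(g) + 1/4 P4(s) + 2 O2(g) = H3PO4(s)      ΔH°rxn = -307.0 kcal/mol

(i) reversed: +22.1 kcal/mol
(ii) × 2: (2)·(-307.0) = -614.0 kcal/mol
Since enthalpy is a state function, ΔH°rxn = (+22.1) + (-614.0) = -591.9 kcal/mol

ΔH°rxn = -591.9 kcal/mol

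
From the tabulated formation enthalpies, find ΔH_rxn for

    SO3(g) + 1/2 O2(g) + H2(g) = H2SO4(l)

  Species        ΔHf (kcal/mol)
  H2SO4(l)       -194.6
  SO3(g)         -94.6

Products: 1·(-194.6) = -194.6
Reactants: 1·(-94.6) + 1/2·(+0.0) + 1·(+0.0) = -94.6
ΔH_rxn = (-194.6) − (-94.6) = -100.0 kcal/mol

ΔH_rxn = -100.0 kcal/mol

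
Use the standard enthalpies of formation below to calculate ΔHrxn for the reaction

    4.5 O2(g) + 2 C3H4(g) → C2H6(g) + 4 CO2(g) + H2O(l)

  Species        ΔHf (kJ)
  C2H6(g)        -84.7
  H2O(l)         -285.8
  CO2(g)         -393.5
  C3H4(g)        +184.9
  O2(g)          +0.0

Products: 1·(-84.7) + 4·(-393.5) + 1·(-285.8) = -1944.5
Reactants: 9/2·(+0.0) + 2·(+184.9) = +369.8
ΔHrxn = (-1944.5) − (+369.8) = -2314.3 kJ

ΔHrxn = -2314.3 kJ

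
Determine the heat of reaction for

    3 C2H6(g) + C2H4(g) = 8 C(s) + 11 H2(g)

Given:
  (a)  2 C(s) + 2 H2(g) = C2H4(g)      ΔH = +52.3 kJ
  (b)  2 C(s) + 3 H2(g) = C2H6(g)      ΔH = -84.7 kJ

ΔH = 201.8 kJ

(a) reversed (C2H4(g) must end up as a reactant): -52.3 kJ
(b) reversed and × 3 (C2H6(g) must end up as a reactant; ×3 to match 3 C2H6(g) in the target): (-3)·(-84.7) = +254.1 kJ
Since enthalpy is a state function, ΔH = (-1)·(+52.3) + (-3)·(-84.7) = 201.8 kJ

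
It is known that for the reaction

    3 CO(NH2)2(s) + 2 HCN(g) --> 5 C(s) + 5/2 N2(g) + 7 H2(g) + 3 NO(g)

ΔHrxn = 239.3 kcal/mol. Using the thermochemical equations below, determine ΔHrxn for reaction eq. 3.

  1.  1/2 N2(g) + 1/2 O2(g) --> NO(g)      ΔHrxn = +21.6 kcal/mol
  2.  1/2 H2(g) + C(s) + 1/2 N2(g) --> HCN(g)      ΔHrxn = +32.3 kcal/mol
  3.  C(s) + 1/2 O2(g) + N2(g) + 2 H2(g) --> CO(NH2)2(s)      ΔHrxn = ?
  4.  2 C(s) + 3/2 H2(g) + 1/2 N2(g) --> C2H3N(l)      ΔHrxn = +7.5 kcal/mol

eq. 1 × 3: (3)·(+21.6) = +64.8 kcal/mol
eq. 2 reversed and × 2: (-2)·(+32.3) = -64.6 kcal/mol
eq. 3 reversed and × 3: contributes −3·x
eq. 4: not needed.
+239.3 = (+64.8) + (-64.6) − 3·x
x = (+239.3 − (+0.2)) / (-3) = -79.7 kcal/mol

ΔHrxn = -79.7 kcal/mol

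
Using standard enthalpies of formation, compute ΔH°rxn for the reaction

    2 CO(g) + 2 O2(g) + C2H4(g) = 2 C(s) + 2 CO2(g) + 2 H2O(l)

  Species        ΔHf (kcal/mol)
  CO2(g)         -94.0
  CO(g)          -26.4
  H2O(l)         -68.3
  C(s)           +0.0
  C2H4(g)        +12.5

Products: 2·(+0.0) + 2·(-94.0) + 2·(-68.3) = -324.6
Reactants: 2·(-26.4) + 2·(+0.0) + 1·(+12.5) = -40.3
ΔH°rxn = (-324.6) − (-40.3) = -284.3 kcal/mol

ΔH°rxn = -284.3 kcal/mol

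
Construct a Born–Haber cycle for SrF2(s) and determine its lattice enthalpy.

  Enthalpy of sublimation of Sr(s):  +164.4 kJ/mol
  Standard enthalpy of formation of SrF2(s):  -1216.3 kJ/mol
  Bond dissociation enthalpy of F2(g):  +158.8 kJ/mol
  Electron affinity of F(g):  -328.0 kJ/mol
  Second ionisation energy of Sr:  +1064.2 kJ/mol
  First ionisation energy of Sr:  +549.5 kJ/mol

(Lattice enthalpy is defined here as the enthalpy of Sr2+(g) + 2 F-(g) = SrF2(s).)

ΔHf° = 1·ΔHsub + 1·(ΣIE) + 1·D(F2) + 2·EA + U
-1216.3 = 1·(+164.4) + 1·(+1613.7) + 1·(+158.8) + 2·(-328.0) + U
U = -1216.3 − (+1280.9) = -2497.2 kJ/mol

U = -2497.2 kJ/mol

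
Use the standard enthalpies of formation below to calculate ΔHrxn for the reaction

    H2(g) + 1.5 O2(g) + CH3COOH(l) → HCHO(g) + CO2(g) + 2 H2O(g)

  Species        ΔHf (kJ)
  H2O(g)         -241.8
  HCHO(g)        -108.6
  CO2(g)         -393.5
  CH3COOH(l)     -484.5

ΔHrxn = -501.2 kJ

ΔH°rxn = Σ nΔHf°(products) − Σ nΔHf°(reactants).
Products: 1·(-108.6) + 1·(-393.5) + 2·(-241.8) = -985.7
Reactants: 1·(+0.0) + 3/2·(+0.0) + 1·(-484.5) = -484.5
ΔHrxn = (-985.7) − (-484.5) = -501.2 kJ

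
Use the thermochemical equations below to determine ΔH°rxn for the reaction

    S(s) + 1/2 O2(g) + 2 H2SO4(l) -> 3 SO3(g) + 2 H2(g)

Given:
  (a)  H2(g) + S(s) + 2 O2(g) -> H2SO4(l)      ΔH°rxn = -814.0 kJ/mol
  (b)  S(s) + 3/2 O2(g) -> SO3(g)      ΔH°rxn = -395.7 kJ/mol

ΔH°rxn = 440.9 kJ/mol

(a) reversed and × 2 (H2SO4(l) must end up as a reactant; scale by 2 for the 2 H2SO4(l)): (-2)·(-814.0) = +1628.0 kJ/mol
(b) × 3 (×3 to match 3 SO3(g) in the target): (3)·(-395.7) = -1187.1 kJ/mol
ΔH°rxn = (-2)·(-814.0) + (3)·(-395.7) = 440.9 kJ/mol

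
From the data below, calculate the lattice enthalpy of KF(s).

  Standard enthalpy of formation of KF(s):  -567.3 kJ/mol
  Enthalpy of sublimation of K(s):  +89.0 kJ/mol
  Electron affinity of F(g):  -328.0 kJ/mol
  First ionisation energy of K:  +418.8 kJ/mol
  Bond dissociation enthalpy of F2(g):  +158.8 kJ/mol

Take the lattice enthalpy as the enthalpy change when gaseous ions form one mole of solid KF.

U = -826.5 kJ/mol

ΔHf° = 1·ΔHsub + 1·(ΣIE) + 1/2·D(F2) + 1·EA + U
-567.3 = 1·(+89.0) + 1·(+418.8) + 1/2·(+158.8) + 1·(-328.0) + U
U = -567.3 − (+259.2) = -826.5 kJ/mol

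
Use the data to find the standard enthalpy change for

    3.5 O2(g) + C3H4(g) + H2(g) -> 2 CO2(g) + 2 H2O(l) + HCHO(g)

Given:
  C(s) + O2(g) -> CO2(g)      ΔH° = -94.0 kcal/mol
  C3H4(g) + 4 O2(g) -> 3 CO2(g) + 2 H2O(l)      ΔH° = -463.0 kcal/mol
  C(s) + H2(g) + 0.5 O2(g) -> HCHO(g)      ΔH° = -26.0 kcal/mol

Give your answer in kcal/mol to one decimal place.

ΔH° = -395.0 kcal/mol

equation 1 reversed: +94.0 kcal/mol
equation 2 as written (C3H4(g) already on the reactant side): -463.0 kcal/mol
equation 3 as written (HCHO(g) already on the product side): -26.0 kcal/mol
Combining the equations, ΔH° = (-1)·(-94.0) + (1)·(-463.0) + (1)·(-26.0) = -395.0 kcal/mol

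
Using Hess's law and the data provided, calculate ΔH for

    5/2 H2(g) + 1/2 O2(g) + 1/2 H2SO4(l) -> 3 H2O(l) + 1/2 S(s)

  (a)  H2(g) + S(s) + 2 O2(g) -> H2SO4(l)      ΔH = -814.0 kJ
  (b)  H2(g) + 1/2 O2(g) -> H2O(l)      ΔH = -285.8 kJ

(a) reversed and × 1/2: (-1/2)·(-814.0) = +407.0 kJ
(b) × 3: (3)·(-285.8) = -857.4 kJ
ΔH = (+407.0) + (-857.4) = -450.4 kJ

ΔH = -450.4 kJ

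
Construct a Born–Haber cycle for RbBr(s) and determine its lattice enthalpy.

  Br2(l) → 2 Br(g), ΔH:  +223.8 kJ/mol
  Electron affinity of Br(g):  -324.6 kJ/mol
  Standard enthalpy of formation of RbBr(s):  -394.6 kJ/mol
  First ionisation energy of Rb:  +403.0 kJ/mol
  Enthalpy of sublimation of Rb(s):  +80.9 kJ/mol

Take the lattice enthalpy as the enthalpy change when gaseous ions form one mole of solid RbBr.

ΔHf° = 1·ΔHsub + 1·(ΣIE) + 1/2·D(Br2) + 1·EA + U
-394.6 = 1·(+80.9) + 1·(+403.0) + 1/2·(+223.8) + 1·(-324.6) + U
U = -394.6 − (+271.2) = -665.8 kJ/mol

U = -665.8 kJ/mol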